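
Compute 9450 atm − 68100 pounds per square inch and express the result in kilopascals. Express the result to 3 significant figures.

488000 kilopascals

9450 atm = 957521 kPa and 68100 psi = 469533 kPa.
957521 − 469533 ≈ 488000 kPa.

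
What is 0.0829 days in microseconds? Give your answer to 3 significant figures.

7.16 × 10^9 μs

1 d = 8.64000 × 10^10 μs.
0.0829 × 8.64000 × 10^10 ≈ 7.16 × 10^9 μs.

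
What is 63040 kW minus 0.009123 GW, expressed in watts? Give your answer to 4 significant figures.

5.392e+7 watts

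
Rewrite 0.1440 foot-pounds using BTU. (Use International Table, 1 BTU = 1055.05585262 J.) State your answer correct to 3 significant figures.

1 foot-pound = 0.00128507 BTU.
0.1440 × 0.00128507 ≈ 0.000185 BTU.

0.000185 British thermal units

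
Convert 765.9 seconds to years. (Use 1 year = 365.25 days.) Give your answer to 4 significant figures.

1 second = 3.16881 × 10^-8 years.
765.9 × 3.16881 × 10^-8 ≈ 2.427 × 10^-5 yr.

2.427 × 10^-5 yr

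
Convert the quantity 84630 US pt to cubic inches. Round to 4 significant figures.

2.444 × 10^6 in³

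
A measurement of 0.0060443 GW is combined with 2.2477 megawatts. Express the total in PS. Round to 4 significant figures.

0.0060443 GW = 8217.96 PS and 2.2477 MW = 3056.02 PS.
8217.96 + 3056.02 ≈ 11270 PS.

11270 PS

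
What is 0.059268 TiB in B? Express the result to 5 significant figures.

6.5166 × 10^10 bytes

1 tebibyte = 1.09951 × 10^12 B.
Thus 0.059268 × 1.09951 × 10^12 ≈ 6.5166 × 10^10 B.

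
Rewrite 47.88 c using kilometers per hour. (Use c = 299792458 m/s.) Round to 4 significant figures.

5.167 × 10^10 km/h

1 c = 1.07925 × 10^9 km/h.
So 47.88 × 1.07925 × 10^9 ≈ 5.167 × 10^10 km/h.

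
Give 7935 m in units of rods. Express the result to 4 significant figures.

1578 rods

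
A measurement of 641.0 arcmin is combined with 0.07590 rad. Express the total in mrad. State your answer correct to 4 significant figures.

641.0 arcmin = 186.459 mrad and 0.07590 rad = 75.9000 mrad.
186.459 + 75.9000 ≈ 262.4 mrad.

262.4 mrad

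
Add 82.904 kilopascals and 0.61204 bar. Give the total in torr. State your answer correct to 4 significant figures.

1081 torr

82.904 kPa = 621.831 torr and 0.61204 bar = 459.068 torr.
621.831 + 459.068 ≈ 1081 torr.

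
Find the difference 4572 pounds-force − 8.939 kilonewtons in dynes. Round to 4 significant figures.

1.140e+9 dyn

4572 lbf = 2.03373e+9 dyn and 8.939 kN = 8.93900e+8 dyn.
2.03373e+9 − 8.93900e+8 ≈ 1.140e+9 dyn.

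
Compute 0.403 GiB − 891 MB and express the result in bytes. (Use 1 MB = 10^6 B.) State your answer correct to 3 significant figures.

-4.58 × 10^8 bytes

0.403 GiB = 4.32718 × 10^8 B and 891 MB = 8.91000 × 10^8 B.
4.32718 × 10^8 − 8.91000 × 10^8 ≈ -4.58 × 10^8 B.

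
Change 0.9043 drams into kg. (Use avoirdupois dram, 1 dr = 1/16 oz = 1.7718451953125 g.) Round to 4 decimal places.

0.0016 kg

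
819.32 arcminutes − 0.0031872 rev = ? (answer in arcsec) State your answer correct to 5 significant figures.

45029 arcseconds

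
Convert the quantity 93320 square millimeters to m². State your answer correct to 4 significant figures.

0.09332 m²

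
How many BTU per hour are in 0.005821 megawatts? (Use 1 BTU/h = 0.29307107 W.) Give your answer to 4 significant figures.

19860 BTU/h

1 MW = 3.41214 × 10^6 BTU/h.
So 0.005821 × 3.41214 × 10^6 ≈ 19860 BTU/h.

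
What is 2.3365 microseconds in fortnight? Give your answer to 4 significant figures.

1.932 × 10^-12 fortnights

1 μs = 8.26720 × 10^-13 fortnight.
2.3365 × 8.26720 × 10^-13 ≈ 1.932 × 10^-12 fortnight.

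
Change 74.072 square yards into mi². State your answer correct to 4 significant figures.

2.391 × 10^-5 square miles

1 square yard = 3.22831 × 10^-7 mi².
74.072 × 3.22831 × 10^-7 ≈ 2.391 × 10^-5 mi².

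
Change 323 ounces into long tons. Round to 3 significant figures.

0.00901 long ton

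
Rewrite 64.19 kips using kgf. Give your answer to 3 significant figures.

1 kip = 453.592 kgf.
Then 64.19 × 453.592 ≈ 29100 kgf.

29100 kgf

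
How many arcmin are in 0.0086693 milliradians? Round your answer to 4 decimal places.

0.0298 arcminutes

1 mrad = 3.43775 arcminutes.
Then 0.0086693 × 3.43775 ≈ 0.0298 arcmin.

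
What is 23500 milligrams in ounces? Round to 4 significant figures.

1 milligram = 3.52740 × 10^-5 ounces.
23500 × 3.52740 × 10^-5 ≈ 0.8289 oz.

0.8289 oz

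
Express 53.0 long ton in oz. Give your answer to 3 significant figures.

1.90 × 10^6 oz

1 long ton = 35840.0 ounces.
So 53.0 × 35840.0 ≈ 1.90 × 10^6 oz.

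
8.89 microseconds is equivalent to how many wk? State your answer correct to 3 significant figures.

1 microsecond = 1.65344e-12 wk.
8.89 × 1.65344e-12 ≈ 1.47e-11 wk.

1.47e-11 weeks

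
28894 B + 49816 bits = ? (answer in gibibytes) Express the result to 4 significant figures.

28894 B = 2.69096 × 10^-5 GiB and 49816 bit = 5.79935 × 10^-6 GiB.
2.69096 × 10^-5 + 5.79935 × 10^-6 ≈ 3.271 × 10^-5 GiB.

3.271 × 10^-5 GiB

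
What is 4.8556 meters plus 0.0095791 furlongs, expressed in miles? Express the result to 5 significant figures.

0.0042145 miles

4.8556 m = 0.00301713 mi and 0.0095791 furlong = 0.00119739 mi.
0.00301713 + 0.00119739 ≈ 0.0042145 mi.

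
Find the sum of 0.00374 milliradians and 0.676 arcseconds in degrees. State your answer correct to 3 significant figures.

0.000402 degrees

0.00374 mrad = 0.000214286 ° and 0.676 arcsec = 0.000187778 °.
0.000214286 + 0.000187778 ≈ 0.000402 °.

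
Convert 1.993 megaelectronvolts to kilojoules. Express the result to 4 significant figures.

3.193e-16 kJ

1 MeV = 1.60218e-16 kJ.
Thus 1.993 × 1.60218e-16 ≈ 3.193e-16 kJ.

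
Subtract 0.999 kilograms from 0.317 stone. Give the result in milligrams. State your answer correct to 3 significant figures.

0.317 st = 2.01304e+6 mg and 0.999 kg = 999000 mg.
2.01304e+6 − 999000 ≈ 1.01e+6 mg.

1.01e+6 milligrams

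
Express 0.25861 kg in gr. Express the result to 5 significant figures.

1 kilogram = 15432.4 gr.
0.25861 × 15432.4 ≈ 3991.0 gr.

3991.0 gr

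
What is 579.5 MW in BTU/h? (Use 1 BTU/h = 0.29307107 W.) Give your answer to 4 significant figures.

1.977 × 10^9 BTU/h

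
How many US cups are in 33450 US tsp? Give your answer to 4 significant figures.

696.9 US cups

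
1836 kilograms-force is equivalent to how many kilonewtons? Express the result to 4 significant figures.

18.01 kilonewtons

1 kilogram-force = 0.00980665 kN.
1836 × 0.00980665 ≈ 18.01 kN.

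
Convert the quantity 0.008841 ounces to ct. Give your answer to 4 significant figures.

1.253 carats

1 oz = 141.748 ct.
Thus 0.008841 × 141.748 ≈ 1.253 ct.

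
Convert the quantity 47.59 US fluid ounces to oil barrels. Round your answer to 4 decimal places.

0.0089 bbl

1 US fluid ounce = 0.000186012 bbl.
Then 47.59 × 0.000186012 ≈ 0.0089 bbl.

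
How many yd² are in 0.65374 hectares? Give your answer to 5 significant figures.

7818.7 yd²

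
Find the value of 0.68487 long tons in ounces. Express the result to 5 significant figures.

24546 oz

1 long ton = 35840.0 oz.
Thus 0.68487 × 35840.0 ≈ 24546 oz.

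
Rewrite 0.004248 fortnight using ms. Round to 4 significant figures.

1 fortnight = 1.20960 × 10^9 milliseconds.
Thus 0.004248 × 1.20960 × 10^9 ≈ 5.138 × 10^6 ms.

5.138 × 10^6 ms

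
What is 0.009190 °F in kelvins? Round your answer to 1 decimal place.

255.4 K

K = (°F + 459.67) × 5/9.
Applying the formula gives 255.4 K.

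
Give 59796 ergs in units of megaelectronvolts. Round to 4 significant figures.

1 erg = 624151 MeV.
Thus 59796 × 624151 ≈ 3.732 × 10^10 MeV.

3.732 × 10^10 MeV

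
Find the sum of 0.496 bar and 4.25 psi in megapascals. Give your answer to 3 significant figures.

0.0789 MPa

0.496 bar = 0.0496000 MPa and 4.25 psi = 0.0293027 MPa.
0.0496000 + 0.0293027 ≈ 0.0789 MPa.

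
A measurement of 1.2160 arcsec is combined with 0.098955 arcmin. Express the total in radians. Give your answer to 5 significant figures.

1.2160 arcsec = 5.89533e-6 rad and 0.098955 arcmin = 2.87848e-5 rad.
5.89533e-6 + 2.87848e-5 ≈ 3.4680e-5 rad.

3.4680e-5 rad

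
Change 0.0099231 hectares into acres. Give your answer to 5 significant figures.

1 ha = 2.471054 acre.
Thus 0.0099231 × 2.471054 ≈ 0.024521 acre.

0.024521 acre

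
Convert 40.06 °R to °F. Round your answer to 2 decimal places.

-419.61 °F

°R = °F + 459.67.
Applying the formula gives -419.61 °F.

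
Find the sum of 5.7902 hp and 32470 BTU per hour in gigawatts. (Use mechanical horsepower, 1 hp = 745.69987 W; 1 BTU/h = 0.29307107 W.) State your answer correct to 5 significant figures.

5.7902 hp = 4.31775e-6 GW and 32470 BTU/h = 9.51602e-6 GW.
4.31775e-6 + 9.51602e-6 ≈ 1.3834e-5 GW.

1.3834e-5 GW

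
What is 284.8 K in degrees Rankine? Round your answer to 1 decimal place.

°R = K × 9/5.
Applying the formula gives 512.6 °R.

512.6 °R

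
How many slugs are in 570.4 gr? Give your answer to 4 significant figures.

0.002533 slug

1 gr = 4.44014e-6 slugs.
Then 570.4 × 4.44014e-6 ≈ 0.002533 slug.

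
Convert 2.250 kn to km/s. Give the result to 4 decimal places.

1 kn = 0.000514444 kilometers per second.
2.250 × 0.000514444 ≈ 0.0012 km/s.

0.0012 kilometers per second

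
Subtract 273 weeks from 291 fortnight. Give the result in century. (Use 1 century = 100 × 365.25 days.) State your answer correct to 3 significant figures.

291 fortnight = 0.111540 century and 273 wk = 0.0523203 century.
0.111540 − 0.0523203 ≈ 0.0592 century.

0.0592 century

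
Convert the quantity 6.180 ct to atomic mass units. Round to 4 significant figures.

1 carat = 1.20443 × 10^23 u.
Then 6.180 × 1.20443 × 10^23 ≈ 7.443 × 10^23 u.

7.443 × 10^23 atomic mass units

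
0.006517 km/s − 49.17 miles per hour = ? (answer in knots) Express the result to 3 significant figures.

-30.1 kn

0.006517 km/s = 12.6680 kn and 49.17 mph = 42.7276 kn.
12.6680 − 42.7276 ≈ -30.1 kn.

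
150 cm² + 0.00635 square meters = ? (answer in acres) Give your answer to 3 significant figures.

5.28e-6 acre

150 cm² = 3.70658e-6 acre and 0.00635 m² = 1.56912e-6 acre.
3.70658e-6 + 1.56912e-6 ≈ 5.28e-6 acre.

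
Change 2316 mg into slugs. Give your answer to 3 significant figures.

0.000159 slug

1 mg = 6.85218 × 10^-8 slugs.
Thus 2316 × 6.85218 × 10^-8 ≈ 0.000159 slug.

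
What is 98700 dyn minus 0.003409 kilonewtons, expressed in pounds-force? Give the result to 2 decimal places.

-0.54 lbf

98700 dyn = 0.221886 lbf and 0.003409 kN = 0.766374 lbf.
0.221886 − 0.766374 ≈ -0.54 lbf.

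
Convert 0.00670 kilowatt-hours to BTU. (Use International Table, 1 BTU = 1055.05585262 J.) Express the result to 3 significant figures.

22.9 BTU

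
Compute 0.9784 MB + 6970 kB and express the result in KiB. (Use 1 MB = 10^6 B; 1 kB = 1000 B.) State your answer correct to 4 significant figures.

7762 KiB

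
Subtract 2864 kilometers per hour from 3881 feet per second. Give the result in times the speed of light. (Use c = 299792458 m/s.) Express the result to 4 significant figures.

1.292e-6 c

3881 ft/s = 3.94583e-6 c and 2864 km/h = 2.65369e-6 c.
3.94583e-6 − 2.65369e-6 ≈ 1.292e-6 c.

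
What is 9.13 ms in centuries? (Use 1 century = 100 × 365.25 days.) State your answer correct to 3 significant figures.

1 millisecond = 3.16881 × 10^-13 century.
So 9.13 × 3.16881 × 10^-13 ≈ 2.89 × 10^-12 century.

2.89 × 10^-12 century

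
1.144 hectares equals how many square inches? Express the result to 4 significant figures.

1 hectare = 1.55000e+7 in².
Then 1.144 × 1.55000e+7 ≈ 1.773e+7 in².

1.773e+7 in²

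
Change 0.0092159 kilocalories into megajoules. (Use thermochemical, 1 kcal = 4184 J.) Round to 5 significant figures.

3.8559e-5 megajoules

1 kilocalorie = 0.00418400 MJ.
Then 0.0092159 × 0.00418400 ≈ 3.8559e-5 MJ.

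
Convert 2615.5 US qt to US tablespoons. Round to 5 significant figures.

1 US quart = 64.0000 US tbsp.
2615.5 × 64.0000 ≈ 167390 US tbsp.

167390 US tablespoons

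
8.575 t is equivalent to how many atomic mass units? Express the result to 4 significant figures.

1 t = 6.02214 × 10^29 u.
Then 8.575 × 6.02214 × 10^29 ≈ 5.164 × 10^30 u.

5.164 × 10^30 u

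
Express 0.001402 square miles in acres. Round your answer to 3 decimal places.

0.897 acre

1 mi² = 640.000 acre.
So 0.001402 × 640.000 ≈ 0.897 acre.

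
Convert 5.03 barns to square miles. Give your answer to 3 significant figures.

1.94 × 10^-34 mi²

1 barn = 3.86102 × 10^-35 square miles.
5.03 × 3.86102 × 10^-35 ≈ 1.94 × 10^-34 mi².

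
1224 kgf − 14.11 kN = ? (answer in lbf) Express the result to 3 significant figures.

-474 lbf

1224 kgf = 2698.46 lbf and 14.11 kN = 3172.05 lbf.
2698.46 − 3172.05 ≈ -474 lbf.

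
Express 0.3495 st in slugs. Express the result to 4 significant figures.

0.1521 slugs

1 stone = 0.435133 slug.
Thus 0.3495 × 0.435133 ≈ 0.1521 slug.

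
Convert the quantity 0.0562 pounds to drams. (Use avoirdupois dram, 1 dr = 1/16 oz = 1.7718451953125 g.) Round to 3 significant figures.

14.4 drams

1 lb = 256.000 dr.
Thus 0.0562 × 256.000 ≈ 14.4 dr.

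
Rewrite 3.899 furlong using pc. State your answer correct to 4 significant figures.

1 furlong = 6.51941 × 10^-15 pc.
Then 3.899 × 6.51941 × 10^-15 ≈ 2.542 × 10^-14 pc.

2.542 × 10^-14 pc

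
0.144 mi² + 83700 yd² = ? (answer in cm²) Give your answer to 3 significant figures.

0.144 mi² = 3.72958e+9 cm² and 83700 yd² = 6.99839e+8 cm².
3.72958e+9 + 6.99839e+8 ≈ 4.43e+9 cm².

4.43e+9 cm²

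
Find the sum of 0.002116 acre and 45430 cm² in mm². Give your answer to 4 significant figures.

1.311 × 10^7 mm²

0.002116 acre = 8.56315 × 10^6 mm² and 45430 cm² = 4.54300 × 10^6 mm².
8.56315 × 10^6 + 4.54300 × 10^6 ≈ 1.311 × 10^7 mm².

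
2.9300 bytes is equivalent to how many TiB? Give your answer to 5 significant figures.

1 B = 9.09495 × 10^-13 TiB.
So 2.9300 × 9.09495 × 10^-13 ≈ 2.6648 × 10^-12 TiB.

2.6648 × 10^-12 TiB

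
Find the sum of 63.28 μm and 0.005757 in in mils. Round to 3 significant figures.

63.28 μm = 2.49134 mil and 0.005757 in = 5.75700 mil.
2.49134 + 5.75700 ≈ 8.25 mil.

8.25 mils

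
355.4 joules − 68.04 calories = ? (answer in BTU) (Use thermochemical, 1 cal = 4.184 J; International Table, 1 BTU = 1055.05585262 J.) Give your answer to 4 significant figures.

0.06703 British thermal units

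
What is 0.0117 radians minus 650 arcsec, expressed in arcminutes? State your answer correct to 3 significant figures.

29.4 arcminutes

0.0117 rad = 40.2216 arcmin and 650 arcsec = 10.8333 arcmin.
40.2216 − 10.8333 ≈ 29.4 arcmin.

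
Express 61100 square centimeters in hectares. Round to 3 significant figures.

1 cm² = 1.00000e-8 ha.
Thus 61100 × 1.00000e-8 ≈ 0.000611 ha.

0.000611 ha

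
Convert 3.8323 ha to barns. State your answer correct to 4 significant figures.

3.832e+32 barn

1 ha = 1.00000e+32 barns.
Then 3.8323 × 1.00000e+32 ≈ 3.832e+32 barn.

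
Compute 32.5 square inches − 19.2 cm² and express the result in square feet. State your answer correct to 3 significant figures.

0.205 square feet

32.5 in² = 0.225694 ft² and 19.2 cm² = 0.0206667 ft².
0.225694 − 0.0206667 ≈ 0.205 ft².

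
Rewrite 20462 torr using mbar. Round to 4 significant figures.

27280 millibar

1 torr = 1.33322 mbar.
Thus 20462 × 1.33322 ≈ 27280 mbar.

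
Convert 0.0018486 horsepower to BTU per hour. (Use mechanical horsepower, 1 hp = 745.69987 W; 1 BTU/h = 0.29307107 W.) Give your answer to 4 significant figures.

4.704 BTU/h

1 horsepower = 2544.43 BTU/h.
Thus 0.0018486 × 2544.43 ≈ 4.704 BTU/h.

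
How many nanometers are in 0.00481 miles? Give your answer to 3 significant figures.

7.74 × 10^9 nm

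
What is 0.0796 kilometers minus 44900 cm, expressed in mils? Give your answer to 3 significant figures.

-1.45e+7 mil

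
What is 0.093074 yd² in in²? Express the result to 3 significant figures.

121 square inches

1 square yard = 1296.00 square inches.
0.093074 × 1296.00 ≈ 121 in².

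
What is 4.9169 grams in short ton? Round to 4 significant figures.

5.420 × 10^-6 short ton

1 gram = 1.10231 × 10^-6 short ton.
Then 4.9169 × 1.10231 × 10^-6 ≈ 5.420 × 10^-6 short ton.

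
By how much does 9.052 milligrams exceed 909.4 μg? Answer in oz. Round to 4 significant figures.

0.0002872 oz

9.052 mg = 0.000319300 oz and 909.4 μg = 3.20781 × 10^-5 oz.
0.000319300 − 3.20781 × 10^-5 ≈ 0.0002872 oz.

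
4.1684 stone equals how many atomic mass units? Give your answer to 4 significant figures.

1 stone = 3.82424 × 10^27 atomic mass units.
Thus 4.1684 × 3.82424 × 10^27 ≈ 1.594 × 10^28 u.

1.594 × 10^28 atomic mass units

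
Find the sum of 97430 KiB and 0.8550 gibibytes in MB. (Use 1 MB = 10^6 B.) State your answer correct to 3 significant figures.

1020 megabytes

97430 KiB = 99.7683 MB and 0.8550 GiB = 918.049 MB.
99.7683 + 918.049 ≈ 1020 MB.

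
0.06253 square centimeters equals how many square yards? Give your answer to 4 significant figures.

7.479e-6 yd²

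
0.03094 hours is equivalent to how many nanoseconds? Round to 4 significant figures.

1 hour = 3.60000 × 10^12 ns.
So 0.03094 × 3.60000 × 10^12 ≈ 1.114 × 10^11 ns.

1.114 × 10^11 ns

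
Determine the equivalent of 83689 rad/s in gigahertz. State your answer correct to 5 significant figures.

1 radian per second = 1.59155 × 10^-10 GHz.
83689 × 1.59155 × 10^-10 ≈ 1.3320 × 10^-5 GHz.

1.3320 × 10^-5 GHz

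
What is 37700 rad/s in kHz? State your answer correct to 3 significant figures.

1 radian per second = 0.000159155 kHz.
Then 37700 × 0.000159155 ≈ 6.00 kHz.

6.00 kHz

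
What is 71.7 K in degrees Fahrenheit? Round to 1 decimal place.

K = (°F + 459.67) × 5/9.
Applying the formula gives -330.6 °F.

-330.6 °F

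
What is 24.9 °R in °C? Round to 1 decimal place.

-259.3 °C

°R = (°C + 273.15) × 9/5.
Applying the formula gives -259.3 °C.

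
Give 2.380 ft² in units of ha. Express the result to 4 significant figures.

2.211 × 10^-5 hectares

1 ft² = 9.29030 × 10^-6 hectares.
Then 2.380 × 9.29030 × 10^-6 ≈ 2.211 × 10^-5 ha.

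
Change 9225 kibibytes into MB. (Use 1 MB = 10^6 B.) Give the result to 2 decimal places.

1 KiB = 0.00102400 megabytes.
Thus 9225 × 0.00102400 ≈ 9.45 MB.

9.45 MB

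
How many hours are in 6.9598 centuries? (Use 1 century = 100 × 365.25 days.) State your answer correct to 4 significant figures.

6.101 × 10^6 h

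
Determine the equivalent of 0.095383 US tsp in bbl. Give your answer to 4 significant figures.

1 US tsp = 3.10020e-5 oil barrels.
So 0.095383 × 3.10020e-5 ≈ 2.957e-6 bbl.

2.957e-6 bbl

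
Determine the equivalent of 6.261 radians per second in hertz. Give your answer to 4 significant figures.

0.9965 Hz

1 radian per second = 0.159155 Hz.
Thus 6.261 × 0.159155 ≈ 0.9965 Hz.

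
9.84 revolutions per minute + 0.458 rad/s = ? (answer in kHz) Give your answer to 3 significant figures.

9.84 rpm = 0.000164000 kHz and 0.458 rad/s = 7.28930e-5 kHz.
0.000164000 + 7.28930e-5 ≈ 0.000237 kHz.

0.000237 kilohertz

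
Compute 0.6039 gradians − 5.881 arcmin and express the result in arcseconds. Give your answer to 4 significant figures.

0.6039 grad = 1956.64 arcsec and 5.881 arcmin = 352.860 arcsec.
1956.64 − 352.860 ≈ 1604 arcsec.

1604 arcseconds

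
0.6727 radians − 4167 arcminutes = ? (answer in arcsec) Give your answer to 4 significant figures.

-111300 arcseconds

0.6727 rad = 138754 arcsec and 4167 arcmin = 250020 arcsec.
138754 − 250020 ≈ -111300 arcsec.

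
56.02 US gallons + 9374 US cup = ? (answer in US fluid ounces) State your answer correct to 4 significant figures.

82160 US fl oz

56.02 US gal = 7170.56 US fl oz and 9374 US cup = 74992.0 US fl oz.
7170.56 + 74992.0 ≈ 82160 US fl oz.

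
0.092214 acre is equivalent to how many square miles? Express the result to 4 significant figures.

0.0001441 square miles

1 acre = 0.00156250 mi².
Thus 0.092214 × 0.00156250 ≈ 0.0001441 mi².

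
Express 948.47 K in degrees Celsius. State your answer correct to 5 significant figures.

K = °C + 273.15.
Applying the formula gives 675.32 °C.

675.32 °C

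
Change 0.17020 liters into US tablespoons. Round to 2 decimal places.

11.51 US tbsp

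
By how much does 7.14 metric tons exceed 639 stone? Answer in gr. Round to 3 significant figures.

4.76e+7 gr

7.14 t = 1.10187e+8 gr and 639 st = 6.26220e+7 gr.
1.10187e+8 − 6.26220e+7 ≈ 4.76e+7 gr.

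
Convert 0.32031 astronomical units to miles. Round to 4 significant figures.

1 au = 9.29558 × 10^7 mi.
So 0.32031 × 9.29558 × 10^7 ≈ 2.977 × 10^7 mi.

2.977 × 10^7 mi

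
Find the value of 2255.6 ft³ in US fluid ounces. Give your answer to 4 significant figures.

2.160e+6 US fluid ounces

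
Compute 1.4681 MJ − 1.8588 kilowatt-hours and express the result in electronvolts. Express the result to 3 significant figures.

-3.26e+25 electronvolts

1.4681 MJ = 9.16316e+24 eV and 1.8588 kWh = 4.17662e+25 eV.
9.16316e+24 − 4.17662e+25 ≈ -3.26e+25 eV.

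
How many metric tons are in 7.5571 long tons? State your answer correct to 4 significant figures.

7.678 t

1 long ton = 1.01605 t.
Thus 7.5571 × 1.01605 ≈ 7.678 t.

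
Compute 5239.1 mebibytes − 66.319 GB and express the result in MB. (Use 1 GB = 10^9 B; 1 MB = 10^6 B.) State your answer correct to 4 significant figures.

5239.1 MiB = 5493.59 MB and 66.319 GB = 66319.0 MB.
5493.59 − 66319.0 ≈ -60830 MB.

-60830 megabytes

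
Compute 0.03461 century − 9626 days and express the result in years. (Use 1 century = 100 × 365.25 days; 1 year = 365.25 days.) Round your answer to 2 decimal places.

-22.89 yr

0.03461 century = 3.46100 yr and 9626 d = 26.3546 yr.
3.46100 − 26.3546 ≈ -22.89 yr.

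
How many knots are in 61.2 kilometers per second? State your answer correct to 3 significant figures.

119000 kn

1 km/s = 1943.84 kn.
61.2 × 1943.84 ≈ 119000 kn.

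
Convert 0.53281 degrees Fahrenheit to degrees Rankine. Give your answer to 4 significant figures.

°R = °F + 459.67.
Applying the formula gives 460.2 °R.

460.2 °R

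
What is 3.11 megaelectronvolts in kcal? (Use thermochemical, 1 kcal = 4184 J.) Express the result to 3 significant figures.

1 megaelectronvolt = 3.82929 × 10^-17 kcal.
So 3.11 × 3.82929 × 10^-17 ≈ 1.19 × 10^-16 kcal.

1.19 × 10^-16 kcal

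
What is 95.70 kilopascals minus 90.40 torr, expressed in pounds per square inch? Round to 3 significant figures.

12.1 psi

95.70 kPa = 13.8801 psi and 90.40 torr = 1.74804 psi.
13.8801 − 1.74804 ≈ 12.1 psi.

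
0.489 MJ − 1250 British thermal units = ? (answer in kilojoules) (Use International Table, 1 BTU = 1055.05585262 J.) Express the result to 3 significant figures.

0.489 MJ = 489.000 kJ and 1250 BTU = 1318.82 kJ.
489.000 − 1318.82 ≈ -830 kJ.

-830 kilojoules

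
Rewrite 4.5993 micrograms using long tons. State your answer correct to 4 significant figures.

4.527e-12 long ton

1 μg = 9.84207e-13 long ton.
4.5993 × 9.84207e-13 ≈ 4.527e-12 long ton.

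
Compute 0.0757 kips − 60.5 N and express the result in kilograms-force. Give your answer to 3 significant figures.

0.0757 kip = 34.3369 kgf and 60.5 N = 6.16928 kgf.
34.3369 − 6.16928 ≈ 28.2 kgf.

28.2 kgf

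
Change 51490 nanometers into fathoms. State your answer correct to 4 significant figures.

2.816 × 10^-5 fathoms

1 nanometer = 5.46807 × 10^-10 fathoms.
Then 51490 × 5.46807 × 10^-10 ≈ 2.816 × 10^-5 fathom.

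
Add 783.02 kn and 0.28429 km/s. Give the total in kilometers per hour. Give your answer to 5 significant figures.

2473.6 km/h

783.02 kn = 1450.15 km/h and 0.28429 km/s = 1023.44 km/h.
1450.15 + 1023.44 ≈ 2473.6 km/h.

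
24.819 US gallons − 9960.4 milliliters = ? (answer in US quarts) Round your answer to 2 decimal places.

24.819 US gal = 99.2760 US qt and 9960.4 mL = 10.5250 US qt.
99.2760 − 10.5250 ≈ 88.75 US qt.

88.75 US qt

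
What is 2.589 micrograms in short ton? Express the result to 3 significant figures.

1 microgram = 1.10231 × 10^-12 short tons.
So 2.589 × 1.10231 × 10^-12 ≈ 2.85 × 10^-12 short ton.

2.85 × 10^-12 short ton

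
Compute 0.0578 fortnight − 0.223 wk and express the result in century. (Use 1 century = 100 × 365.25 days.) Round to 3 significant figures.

-2.06e-5 centuries

0.0578 fortnight = 2.21547e-5 century and 0.223 wk = 4.27379e-5 century.
2.21547e-5 − 4.27379e-5 ≈ -2.06e-5 century.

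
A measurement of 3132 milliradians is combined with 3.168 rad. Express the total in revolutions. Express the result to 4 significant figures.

1.003 revolutions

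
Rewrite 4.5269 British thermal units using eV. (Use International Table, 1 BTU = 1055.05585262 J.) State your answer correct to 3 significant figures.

2.98e+22 eV

1 BTU = 6.58514e+21 eV.
4.5269 × 6.58514e+21 ≈ 2.98e+22 eV.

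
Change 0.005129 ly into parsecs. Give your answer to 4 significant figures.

0.001573 parsecs

1 light-year = 0.306601 parsecs.
Then 0.005129 × 0.306601 ≈ 0.001573 pc.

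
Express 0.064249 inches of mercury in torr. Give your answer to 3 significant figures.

1.63 torr

1 inHg = 25.4000 torr.
Thus 0.064249 × 25.4000 ≈ 1.63 torr.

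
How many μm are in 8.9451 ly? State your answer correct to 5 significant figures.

8.4627e+22 μm

1 light-year = 9.46073e+21 micrometers.
8.9451 × 9.46073e+21 ≈ 8.4627e+22 μm.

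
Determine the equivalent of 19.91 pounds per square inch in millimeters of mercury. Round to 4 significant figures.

1030 mmHg

1 psi = 51.7149 mmHg.
So 19.91 × 51.7149 ≈ 1030 mmHg.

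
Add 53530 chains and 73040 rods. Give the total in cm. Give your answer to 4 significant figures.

1.444 × 10^8 centimeters

53530 chain = 1.07685 × 10^8 cm and 73040 rod = 3.67333 × 10^7 cm.
1.07685 × 10^8 + 3.67333 × 10^7 ≈ 1.444 × 10^8 cm.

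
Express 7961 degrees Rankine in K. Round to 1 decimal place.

4422.8 K

°R = K × 9/5.
Applying the formula gives 4422.8 K.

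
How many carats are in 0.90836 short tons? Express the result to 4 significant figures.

4.120 × 10^6 ct

1 short ton = 4.53592 × 10^6 carats.
So 0.90836 × 4.53592 × 10^6 ≈ 4.120 × 10^6 ct.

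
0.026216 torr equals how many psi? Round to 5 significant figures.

0.00050693 psi

1 torr = 0.0193368 psi.
Then 0.026216 × 0.0193368 ≈ 0.00050693 psi.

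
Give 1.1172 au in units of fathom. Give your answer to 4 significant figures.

9.139 × 10^10 fathoms

1 au = 8.18011 × 10^10 fathom.
So 1.1172 × 8.18011 × 10^10 ≈ 9.139 × 10^10 fathom.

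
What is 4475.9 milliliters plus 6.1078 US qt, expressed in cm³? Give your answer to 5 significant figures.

4475.9 mL = 4475.90 cm³ and 6.1078 US qt = 5780.13 cm³.
4475.90 + 5780.13 ≈ 10256 cm³.

10256 cubic centimeters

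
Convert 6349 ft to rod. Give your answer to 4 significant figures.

1 ft = 0.0606061 rods.
Thus 6349 × 0.0606061 ≈ 384.8 rod.

384.8 rod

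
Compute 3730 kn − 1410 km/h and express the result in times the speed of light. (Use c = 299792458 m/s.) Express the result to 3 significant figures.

5.09e-6 c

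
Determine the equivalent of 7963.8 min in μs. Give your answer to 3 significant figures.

4.78 × 10^11 μs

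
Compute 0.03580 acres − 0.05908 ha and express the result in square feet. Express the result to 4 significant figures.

-4800 ft²

0.03580 acre = 1559.45 ft² and 0.05908 ha = 6359.32 ft².
1559.45 − 6359.32 ≈ -4800 ft².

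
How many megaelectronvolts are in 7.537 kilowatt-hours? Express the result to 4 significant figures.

1.694 × 10^20 megaelectronvolts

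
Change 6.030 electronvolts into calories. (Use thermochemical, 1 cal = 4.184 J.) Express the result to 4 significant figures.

1 electronvolt = 3.82929 × 10^-20 calories.
Then 6.030 × 3.82929 × 10^-20 ≈ 2.309 × 10^-19 cal.

2.309 × 10^-19 calories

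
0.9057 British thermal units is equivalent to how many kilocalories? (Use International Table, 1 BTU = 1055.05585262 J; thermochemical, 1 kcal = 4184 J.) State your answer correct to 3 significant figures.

1 British thermal unit = 0.252164 kcal.
Then 0.9057 × 0.252164 ≈ 0.228 kcal.

0.228 kcal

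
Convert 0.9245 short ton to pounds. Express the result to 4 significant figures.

1849 lb

1 short ton = 2000.00 lb.
Thus 0.9245 × 2000.00 ≈ 1849 lb.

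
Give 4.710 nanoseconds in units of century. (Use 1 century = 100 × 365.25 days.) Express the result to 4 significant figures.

1.493e-18 century

1 nanosecond = 3.16881e-19 centuries.
Thus 4.710 × 3.16881e-19 ≈ 1.493e-18 century.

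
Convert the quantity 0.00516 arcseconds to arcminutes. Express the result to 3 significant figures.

8.60 × 10^-5 arcminutes

1 arcsecond = 0.0166667 arcminutes.
Thus 0.00516 × 0.0166667 ≈ 8.60 × 10^-5 arcmin.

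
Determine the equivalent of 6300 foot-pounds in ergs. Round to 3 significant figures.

1 ft·lbf = 1.35582e+7 erg.
Then 6300 × 1.35582e+7 ≈ 8.54e+10 erg.

8.54e+10 ergs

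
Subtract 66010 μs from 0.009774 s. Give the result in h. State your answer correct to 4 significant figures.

-1.562e-5 hours

0.009774 s = 2.71500e-6 h and 66010 μs = 1.83361e-5 h.
2.71500e-6 − 1.83361e-5 ≈ -1.562e-5 h.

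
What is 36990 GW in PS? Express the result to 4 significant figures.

1 gigawatt = 1.35962e+6 metric horsepower.
Thus 36990 × 1.35962e+6 ≈ 5.029e+10 PS.

5.029e+10 metric horsepower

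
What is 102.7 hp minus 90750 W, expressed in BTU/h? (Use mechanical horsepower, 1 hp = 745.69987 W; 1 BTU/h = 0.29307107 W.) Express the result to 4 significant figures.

-48340 BTU per hour

102.7 hp = 261313 BTU/h and 90750 W = 309652 BTU/h.
261313 − 309652 ≈ -48340 BTU/h.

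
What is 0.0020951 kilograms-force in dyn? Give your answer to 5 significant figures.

2054.6 dyn

1 kilogram-force = 980665 dyn.
0.0020951 × 980665 ≈ 2054.6 dyn.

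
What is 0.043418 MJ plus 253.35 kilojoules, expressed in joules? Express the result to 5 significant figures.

296770 J

0.043418 MJ = 43418.0 J and 253.35 kJ = 253350 J.
43418.0 + 253350 ≈ 296770 J.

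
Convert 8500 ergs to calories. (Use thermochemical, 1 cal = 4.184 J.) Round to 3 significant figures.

0.000203 cal

1 erg = 2.39006e-8 calories.
So 8500 × 2.39006e-8 ≈ 0.000203 cal.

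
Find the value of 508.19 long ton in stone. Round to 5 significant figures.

81310 st

1 long ton = 160.000 stone.
508.19 × 160.000 ≈ 81310 st.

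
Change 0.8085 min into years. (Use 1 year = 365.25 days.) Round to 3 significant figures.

1.54e-6 yr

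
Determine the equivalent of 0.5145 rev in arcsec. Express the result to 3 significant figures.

1 revolution = 1.29600e+6 arcsec.
Then 0.5145 × 1.29600e+6 ≈ 667000 arcsec.

667000 arcsec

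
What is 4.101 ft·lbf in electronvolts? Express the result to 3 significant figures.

1 foot-pound = 8.46235e+18 eV.
4.101 × 8.46235e+18 ≈ 3.47e+19 eV.

3.47e+19 eV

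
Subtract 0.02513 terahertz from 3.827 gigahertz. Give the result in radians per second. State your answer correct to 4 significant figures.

-1.339 × 10^11 rad/s

3.827 GHz = 2.40458 × 10^10 rad/s and 0.02513 THz = 1.57896 × 10^11 rad/s.
2.40458 × 10^10 − 1.57896 × 10^11 ≈ -1.339 × 10^11 rad/s.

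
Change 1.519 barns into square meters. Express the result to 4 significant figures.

1 barn = 1.00000 × 10^-28 m².
Then 1.519 × 1.00000 × 10^-28 ≈ 1.519 × 10^-28 m².

1.519 × 10^-28 m²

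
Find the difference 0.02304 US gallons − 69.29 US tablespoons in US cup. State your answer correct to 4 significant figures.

0.02304 US gal = 0.3686400 US cup and 69.29 US tbsp = 4.330625 US cup.
0.3686400 − 4.330625 ≈ -3.962 US cup.

-3.962 US cup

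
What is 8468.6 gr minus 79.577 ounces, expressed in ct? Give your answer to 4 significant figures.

-8536 carats

8468.6 gr = 2743.78 ct and 79.577 oz = 11279.9 ct.
2743.78 − 11279.9 ≈ -8536 ct.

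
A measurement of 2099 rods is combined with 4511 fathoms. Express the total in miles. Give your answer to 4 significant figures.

11.69 mi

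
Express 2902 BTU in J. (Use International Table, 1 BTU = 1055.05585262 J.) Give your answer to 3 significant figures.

1 BTU = 1055.06 J.
Then 2902 × 1055.06 ≈ 3.06 × 10^6 J.

3.06 × 10^6 J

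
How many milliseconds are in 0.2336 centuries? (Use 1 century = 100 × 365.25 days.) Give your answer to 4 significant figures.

7.372 × 10^11 milliseconds

1 century = 3.15576 × 10^12 ms.
So 0.2336 × 3.15576 × 10^12 ≈ 7.372 × 10^11 ms.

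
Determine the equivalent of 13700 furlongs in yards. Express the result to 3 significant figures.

3.01 × 10^6 yd

1 furlong = 220.000 yards.
Thus 13700 × 220.000 ≈ 3.01 × 10^6 yd.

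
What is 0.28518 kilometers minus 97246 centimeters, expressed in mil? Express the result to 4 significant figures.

0.28518 km = 1.12276e+7 mil and 97246 cm = 3.82858e+7 mil.
1.12276e+7 − 3.82858e+7 ≈ -2.706e+7 mil.

-2.706e+7 mil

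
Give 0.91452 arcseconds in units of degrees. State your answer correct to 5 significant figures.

1 arcsecond = 0.000277778 degrees.
Thus 0.91452 × 0.000277778 ≈ 0.00025403 °.

0.00025403 degrees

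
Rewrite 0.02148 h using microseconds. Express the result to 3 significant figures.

7.73 × 10^7 microseconds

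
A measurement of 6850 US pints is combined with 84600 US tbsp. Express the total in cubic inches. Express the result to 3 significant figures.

274000 cubic inches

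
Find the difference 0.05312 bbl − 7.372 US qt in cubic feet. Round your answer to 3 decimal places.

0.05312 bbl = 0.298247 ft³ and 7.372 US qt = 0.246373 ft³.
0.298247 − 0.246373 ≈ 0.052 ft³.

0.052 cubic feet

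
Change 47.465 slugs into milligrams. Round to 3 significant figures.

1 slug = 1.45939e+7 milligrams.
47.465 × 1.45939e+7 ≈ 6.93e+8 mg.

6.93e+8 milligrams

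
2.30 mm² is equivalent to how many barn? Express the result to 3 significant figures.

2.30e+22 barn

1 mm² = 1.00000e+22 barns.
So 2.30 × 1.00000e+22 ≈ 2.30e+22 barn.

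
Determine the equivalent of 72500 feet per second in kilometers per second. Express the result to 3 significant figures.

1 foot per second = 0.000304800 kilometers per second.
72500 × 0.000304800 ≈ 22.1 km/s.

22.1 km/s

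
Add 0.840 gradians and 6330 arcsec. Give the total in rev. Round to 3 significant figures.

0.00698 rev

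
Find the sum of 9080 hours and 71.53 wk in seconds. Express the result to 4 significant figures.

7.595 × 10^7 s

9080 h = 3.26880 × 10^7 s and 71.53 wk = 4.32613 × 10^7 s.
3.26880 × 10^7 + 4.32613 × 10^7 ≈ 7.595 × 10^7 s.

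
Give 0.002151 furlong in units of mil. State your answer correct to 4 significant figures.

17040 mils

1 furlong = 7.92000 × 10^6 mil.
Thus 0.002151 × 7.92000 × 10^6 ≈ 17040 mil.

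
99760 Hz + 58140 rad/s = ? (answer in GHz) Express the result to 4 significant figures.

0.0001090 GHz

99760 Hz = 9.97600e-5 GHz and 58140 rad/s = 9.25327e-6 GHz.
9.97600e-5 + 9.25327e-6 ≈ 0.0001090 GHz.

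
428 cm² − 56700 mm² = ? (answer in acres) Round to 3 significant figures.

428 cm² = 1.05761 × 10^-5 acre and 56700 mm² = 1.40109 × 10^-5 acre.
1.05761 × 10^-5 − 1.40109 × 10^-5 ≈ -3.43 × 10^-6 acre.

-3.43 × 10^-6 acres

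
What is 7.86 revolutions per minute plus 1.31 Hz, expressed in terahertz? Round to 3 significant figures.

7.86 rpm = 1.31000e-13 THz and 1.31 Hz = 1.31000e-12 THz.
1.31000e-13 + 1.31000e-12 ≈ 1.44e-12 THz.

1.44e-12 THz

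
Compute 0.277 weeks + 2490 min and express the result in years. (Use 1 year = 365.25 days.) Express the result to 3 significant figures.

0.277 wk = 0.00530869 yr and 2490 min = 0.00473420 yr.
0.00530869 + 0.00473420 ≈ 0.0100 yr.

0.0100 yr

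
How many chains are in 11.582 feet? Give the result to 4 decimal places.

1 ft = 0.0151515 chains.
Then 11.582 × 0.0151515 ≈ 0.1755 chain.

0.1755 chain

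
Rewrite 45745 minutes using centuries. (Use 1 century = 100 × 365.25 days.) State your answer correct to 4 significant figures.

0.0008697 century

1 minute = 1.90129e-8 centuries.
So 45745 × 1.90129e-8 ≈ 0.0008697 century.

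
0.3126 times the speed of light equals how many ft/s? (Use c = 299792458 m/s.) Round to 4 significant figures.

3.075 × 10^8 feet per second

1 speed of light = 9.83571 × 10^8 feet per second.
Thus 0.3126 × 9.83571 × 10^8 ≈ 3.075 × 10^8 ft/s.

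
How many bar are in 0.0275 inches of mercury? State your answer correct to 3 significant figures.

0.000931 bar

1 inch of mercury = 0.0338639 bar.
Then 0.0275 × 0.0338639 ≈ 0.000931 bar.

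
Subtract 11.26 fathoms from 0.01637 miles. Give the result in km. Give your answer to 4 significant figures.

0.01637 mi = 0.0263450 km and 11.26 fathom = 0.0205923 km.
0.0263450 − 0.0205923 ≈ 0.005753 km.

0.005753 kilometers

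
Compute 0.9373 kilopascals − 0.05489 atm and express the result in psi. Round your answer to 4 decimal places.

0.9373 kPa = 0.135944 psi and 0.05489 atm = 0.806661 psi.
0.135944 − 0.806661 ≈ -0.6707 psi.

-0.6707 pounds per square inch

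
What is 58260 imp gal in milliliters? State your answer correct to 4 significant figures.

1 imp gal = 4546.09 mL.
Thus 58260 × 4546.09 ≈ 2.649 × 10^8 mL.

2.649 × 10^8 mL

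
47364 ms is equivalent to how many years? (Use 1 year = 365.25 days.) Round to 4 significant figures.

1.501e-6 yr

1 millisecond = 3.16881e-11 years.
Thus 47364 × 3.16881e-11 ≈ 1.501e-6 yr.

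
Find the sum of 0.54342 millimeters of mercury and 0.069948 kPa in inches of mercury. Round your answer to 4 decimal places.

0.54342 mmHg = 0.0213945 inHg and 0.069948 kPa = 0.0206556 inHg.
0.0213945 + 0.0206556 ≈ 0.0421 inHg.

0.0421 inHg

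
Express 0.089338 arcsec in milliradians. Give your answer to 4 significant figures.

1 arcsecond = 0.00484814 milliradians.
0.089338 × 0.00484814 ≈ 0.0004331 mrad.

0.0004331 milliradians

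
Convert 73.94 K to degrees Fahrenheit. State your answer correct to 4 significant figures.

K = (°F + 459.67) × 5/9.
Applying the formula gives -326.6 °F.

-326.6 °F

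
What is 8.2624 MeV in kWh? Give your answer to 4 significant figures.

3.677e-19 kilowatt-hours

1 MeV = 4.45049e-20 kilowatt-hours.
So 8.2624 × 4.45049e-20 ≈ 3.677e-19 kWh.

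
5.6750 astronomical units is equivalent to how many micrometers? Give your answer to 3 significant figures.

1 au = 1.49598e+17 μm.
Then 5.6750 × 1.49598e+17 ≈ 8.49e+17 μm.

8.49e+17 micrometers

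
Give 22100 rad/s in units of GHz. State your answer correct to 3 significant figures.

3.52e-6 GHz

1 rad/s = 1.59155e-10 gigahertz.
22100 × 1.59155e-10 ≈ 3.52e-6 GHz.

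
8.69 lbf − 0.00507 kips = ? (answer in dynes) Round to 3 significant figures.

1.61 × 10^6 dynes

8.69 lbf = 3.86550 × 10^6 dyn and 0.00507 kip = 2.25525 × 10^6 dyn.
3.86550 × 10^6 − 2.25525 × 10^6 ≈ 1.61 × 10^6 dyn.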